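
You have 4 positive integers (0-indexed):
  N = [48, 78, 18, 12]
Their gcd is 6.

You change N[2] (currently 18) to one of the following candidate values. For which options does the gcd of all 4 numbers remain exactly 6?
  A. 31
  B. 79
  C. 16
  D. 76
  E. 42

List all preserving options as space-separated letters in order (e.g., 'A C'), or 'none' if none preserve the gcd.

Old gcd = 6; gcd of others (without N[2]) = 6
New gcd for candidate v: gcd(6, v). Preserves old gcd iff gcd(6, v) = 6.
  Option A: v=31, gcd(6,31)=1 -> changes
  Option B: v=79, gcd(6,79)=1 -> changes
  Option C: v=16, gcd(6,16)=2 -> changes
  Option D: v=76, gcd(6,76)=2 -> changes
  Option E: v=42, gcd(6,42)=6 -> preserves

Answer: E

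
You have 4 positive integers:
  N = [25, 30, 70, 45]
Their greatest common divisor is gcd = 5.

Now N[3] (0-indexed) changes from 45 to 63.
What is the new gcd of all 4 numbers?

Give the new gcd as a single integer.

Answer: 1

Derivation:
Numbers: [25, 30, 70, 45], gcd = 5
Change: index 3, 45 -> 63
gcd of the OTHER numbers (without index 3): gcd([25, 30, 70]) = 5
New gcd = gcd(g_others, new_val) = gcd(5, 63) = 1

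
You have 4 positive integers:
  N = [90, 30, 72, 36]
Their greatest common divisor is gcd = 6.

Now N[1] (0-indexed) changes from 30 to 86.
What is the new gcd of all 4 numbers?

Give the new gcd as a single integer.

Answer: 2

Derivation:
Numbers: [90, 30, 72, 36], gcd = 6
Change: index 1, 30 -> 86
gcd of the OTHER numbers (without index 1): gcd([90, 72, 36]) = 18
New gcd = gcd(g_others, new_val) = gcd(18, 86) = 2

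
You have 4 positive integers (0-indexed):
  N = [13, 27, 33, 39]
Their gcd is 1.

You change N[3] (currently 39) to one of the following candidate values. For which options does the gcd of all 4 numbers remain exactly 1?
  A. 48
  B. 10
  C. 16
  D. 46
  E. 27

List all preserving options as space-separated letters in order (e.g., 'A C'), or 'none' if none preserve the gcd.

Old gcd = 1; gcd of others (without N[3]) = 1
New gcd for candidate v: gcd(1, v). Preserves old gcd iff gcd(1, v) = 1.
  Option A: v=48, gcd(1,48)=1 -> preserves
  Option B: v=10, gcd(1,10)=1 -> preserves
  Option C: v=16, gcd(1,16)=1 -> preserves
  Option D: v=46, gcd(1,46)=1 -> preserves
  Option E: v=27, gcd(1,27)=1 -> preserves

Answer: A B C D E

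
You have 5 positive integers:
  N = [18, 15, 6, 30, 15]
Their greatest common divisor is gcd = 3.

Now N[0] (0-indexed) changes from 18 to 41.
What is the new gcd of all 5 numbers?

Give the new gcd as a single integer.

Answer: 1

Derivation:
Numbers: [18, 15, 6, 30, 15], gcd = 3
Change: index 0, 18 -> 41
gcd of the OTHER numbers (without index 0): gcd([15, 6, 30, 15]) = 3
New gcd = gcd(g_others, new_val) = gcd(3, 41) = 1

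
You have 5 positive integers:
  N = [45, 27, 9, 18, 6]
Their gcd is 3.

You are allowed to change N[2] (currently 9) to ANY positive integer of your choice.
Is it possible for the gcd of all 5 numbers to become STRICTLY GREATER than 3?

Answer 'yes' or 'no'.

Current gcd = 3
gcd of all OTHER numbers (without N[2]=9): gcd([45, 27, 18, 6]) = 3
The new gcd after any change is gcd(3, new_value).
This can be at most 3.
Since 3 = old gcd 3, the gcd can only stay the same or decrease.

Answer: no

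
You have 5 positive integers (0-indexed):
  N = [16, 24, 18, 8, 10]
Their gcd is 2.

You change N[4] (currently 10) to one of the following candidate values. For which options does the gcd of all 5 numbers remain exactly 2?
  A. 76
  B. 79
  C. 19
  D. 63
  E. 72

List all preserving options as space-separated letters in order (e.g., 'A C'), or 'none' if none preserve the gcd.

Answer: A E

Derivation:
Old gcd = 2; gcd of others (without N[4]) = 2
New gcd for candidate v: gcd(2, v). Preserves old gcd iff gcd(2, v) = 2.
  Option A: v=76, gcd(2,76)=2 -> preserves
  Option B: v=79, gcd(2,79)=1 -> changes
  Option C: v=19, gcd(2,19)=1 -> changes
  Option D: v=63, gcd(2,63)=1 -> changes
  Option E: v=72, gcd(2,72)=2 -> preserves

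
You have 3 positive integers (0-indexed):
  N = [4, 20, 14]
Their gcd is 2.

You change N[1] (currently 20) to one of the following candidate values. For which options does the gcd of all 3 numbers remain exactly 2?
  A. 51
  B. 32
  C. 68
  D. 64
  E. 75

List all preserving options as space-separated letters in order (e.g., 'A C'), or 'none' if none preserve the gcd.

Old gcd = 2; gcd of others (without N[1]) = 2
New gcd for candidate v: gcd(2, v). Preserves old gcd iff gcd(2, v) = 2.
  Option A: v=51, gcd(2,51)=1 -> changes
  Option B: v=32, gcd(2,32)=2 -> preserves
  Option C: v=68, gcd(2,68)=2 -> preserves
  Option D: v=64, gcd(2,64)=2 -> preserves
  Option E: v=75, gcd(2,75)=1 -> changes

Answer: B C D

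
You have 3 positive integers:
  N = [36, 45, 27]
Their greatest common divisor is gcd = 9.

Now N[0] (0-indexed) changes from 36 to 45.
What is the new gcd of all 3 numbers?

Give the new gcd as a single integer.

Answer: 9

Derivation:
Numbers: [36, 45, 27], gcd = 9
Change: index 0, 36 -> 45
gcd of the OTHER numbers (without index 0): gcd([45, 27]) = 9
New gcd = gcd(g_others, new_val) = gcd(9, 45) = 9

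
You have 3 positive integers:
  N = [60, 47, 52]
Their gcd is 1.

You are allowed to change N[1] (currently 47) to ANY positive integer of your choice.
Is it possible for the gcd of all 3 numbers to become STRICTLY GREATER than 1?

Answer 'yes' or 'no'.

Current gcd = 1
gcd of all OTHER numbers (without N[1]=47): gcd([60, 52]) = 4
The new gcd after any change is gcd(4, new_value).
This can be at most 4.
Since 4 > old gcd 1, the gcd CAN increase (e.g., set N[1] = 4).

Answer: yes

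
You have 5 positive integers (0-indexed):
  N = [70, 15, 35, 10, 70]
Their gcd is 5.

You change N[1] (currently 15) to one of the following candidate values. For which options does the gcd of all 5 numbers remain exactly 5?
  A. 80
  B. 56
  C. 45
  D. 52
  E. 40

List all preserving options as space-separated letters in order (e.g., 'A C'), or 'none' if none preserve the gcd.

Answer: A C E

Derivation:
Old gcd = 5; gcd of others (without N[1]) = 5
New gcd for candidate v: gcd(5, v). Preserves old gcd iff gcd(5, v) = 5.
  Option A: v=80, gcd(5,80)=5 -> preserves
  Option B: v=56, gcd(5,56)=1 -> changes
  Option C: v=45, gcd(5,45)=5 -> preserves
  Option D: v=52, gcd(5,52)=1 -> changes
  Option E: v=40, gcd(5,40)=5 -> preserves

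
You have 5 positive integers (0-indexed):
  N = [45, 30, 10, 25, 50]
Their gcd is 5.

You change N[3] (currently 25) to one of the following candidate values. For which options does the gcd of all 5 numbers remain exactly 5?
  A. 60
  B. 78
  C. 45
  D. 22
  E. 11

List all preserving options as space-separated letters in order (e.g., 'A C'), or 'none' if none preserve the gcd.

Answer: A C

Derivation:
Old gcd = 5; gcd of others (without N[3]) = 5
New gcd for candidate v: gcd(5, v). Preserves old gcd iff gcd(5, v) = 5.
  Option A: v=60, gcd(5,60)=5 -> preserves
  Option B: v=78, gcd(5,78)=1 -> changes
  Option C: v=45, gcd(5,45)=5 -> preserves
  Option D: v=22, gcd(5,22)=1 -> changes
  Option E: v=11, gcd(5,11)=1 -> changes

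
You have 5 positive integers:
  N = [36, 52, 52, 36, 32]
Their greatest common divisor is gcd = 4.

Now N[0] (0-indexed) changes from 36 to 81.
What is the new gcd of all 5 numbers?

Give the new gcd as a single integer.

Numbers: [36, 52, 52, 36, 32], gcd = 4
Change: index 0, 36 -> 81
gcd of the OTHER numbers (without index 0): gcd([52, 52, 36, 32]) = 4
New gcd = gcd(g_others, new_val) = gcd(4, 81) = 1

Answer: 1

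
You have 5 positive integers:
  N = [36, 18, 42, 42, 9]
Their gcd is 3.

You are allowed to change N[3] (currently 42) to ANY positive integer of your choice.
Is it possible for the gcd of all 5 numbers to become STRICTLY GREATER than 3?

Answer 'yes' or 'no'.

Answer: no

Derivation:
Current gcd = 3
gcd of all OTHER numbers (without N[3]=42): gcd([36, 18, 42, 9]) = 3
The new gcd after any change is gcd(3, new_value).
This can be at most 3.
Since 3 = old gcd 3, the gcd can only stay the same or decrease.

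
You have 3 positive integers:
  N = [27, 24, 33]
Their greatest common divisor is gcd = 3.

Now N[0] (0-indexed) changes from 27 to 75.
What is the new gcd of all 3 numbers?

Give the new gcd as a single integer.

Numbers: [27, 24, 33], gcd = 3
Change: index 0, 27 -> 75
gcd of the OTHER numbers (without index 0): gcd([24, 33]) = 3
New gcd = gcd(g_others, new_val) = gcd(3, 75) = 3

Answer: 3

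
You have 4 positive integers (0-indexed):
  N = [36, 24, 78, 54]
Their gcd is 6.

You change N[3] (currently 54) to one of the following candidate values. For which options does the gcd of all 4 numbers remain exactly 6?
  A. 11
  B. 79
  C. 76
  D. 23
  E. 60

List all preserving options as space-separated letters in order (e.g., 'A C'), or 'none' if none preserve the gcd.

Old gcd = 6; gcd of others (without N[3]) = 6
New gcd for candidate v: gcd(6, v). Preserves old gcd iff gcd(6, v) = 6.
  Option A: v=11, gcd(6,11)=1 -> changes
  Option B: v=79, gcd(6,79)=1 -> changes
  Option C: v=76, gcd(6,76)=2 -> changes
  Option D: v=23, gcd(6,23)=1 -> changes
  Option E: v=60, gcd(6,60)=6 -> preserves

Answer: E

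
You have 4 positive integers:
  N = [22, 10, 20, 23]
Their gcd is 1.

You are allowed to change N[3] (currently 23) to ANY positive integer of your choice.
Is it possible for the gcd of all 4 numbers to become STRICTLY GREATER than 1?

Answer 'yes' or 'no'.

Answer: yes

Derivation:
Current gcd = 1
gcd of all OTHER numbers (without N[3]=23): gcd([22, 10, 20]) = 2
The new gcd after any change is gcd(2, new_value).
This can be at most 2.
Since 2 > old gcd 1, the gcd CAN increase (e.g., set N[3] = 2).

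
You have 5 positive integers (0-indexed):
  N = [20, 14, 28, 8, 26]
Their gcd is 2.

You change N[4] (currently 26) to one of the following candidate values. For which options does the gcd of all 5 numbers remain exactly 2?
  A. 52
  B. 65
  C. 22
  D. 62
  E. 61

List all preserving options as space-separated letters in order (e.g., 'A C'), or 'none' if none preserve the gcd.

Answer: A C D

Derivation:
Old gcd = 2; gcd of others (without N[4]) = 2
New gcd for candidate v: gcd(2, v). Preserves old gcd iff gcd(2, v) = 2.
  Option A: v=52, gcd(2,52)=2 -> preserves
  Option B: v=65, gcd(2,65)=1 -> changes
  Option C: v=22, gcd(2,22)=2 -> preserves
  Option D: v=62, gcd(2,62)=2 -> preserves
  Option E: v=61, gcd(2,61)=1 -> changes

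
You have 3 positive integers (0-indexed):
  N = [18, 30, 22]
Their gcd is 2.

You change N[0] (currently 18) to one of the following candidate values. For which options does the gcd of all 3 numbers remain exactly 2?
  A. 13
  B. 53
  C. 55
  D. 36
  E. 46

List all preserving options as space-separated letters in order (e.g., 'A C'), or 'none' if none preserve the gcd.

Answer: D E

Derivation:
Old gcd = 2; gcd of others (without N[0]) = 2
New gcd for candidate v: gcd(2, v). Preserves old gcd iff gcd(2, v) = 2.
  Option A: v=13, gcd(2,13)=1 -> changes
  Option B: v=53, gcd(2,53)=1 -> changes
  Option C: v=55, gcd(2,55)=1 -> changes
  Option D: v=36, gcd(2,36)=2 -> preserves
  Option E: v=46, gcd(2,46)=2 -> preserves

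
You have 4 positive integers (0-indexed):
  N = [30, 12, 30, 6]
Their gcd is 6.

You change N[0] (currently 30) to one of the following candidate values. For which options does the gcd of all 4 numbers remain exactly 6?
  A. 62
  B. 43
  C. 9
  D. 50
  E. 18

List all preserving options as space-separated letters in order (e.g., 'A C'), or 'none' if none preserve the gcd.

Old gcd = 6; gcd of others (without N[0]) = 6
New gcd for candidate v: gcd(6, v). Preserves old gcd iff gcd(6, v) = 6.
  Option A: v=62, gcd(6,62)=2 -> changes
  Option B: v=43, gcd(6,43)=1 -> changes
  Option C: v=9, gcd(6,9)=3 -> changes
  Option D: v=50, gcd(6,50)=2 -> changes
  Option E: v=18, gcd(6,18)=6 -> preserves

Answer: E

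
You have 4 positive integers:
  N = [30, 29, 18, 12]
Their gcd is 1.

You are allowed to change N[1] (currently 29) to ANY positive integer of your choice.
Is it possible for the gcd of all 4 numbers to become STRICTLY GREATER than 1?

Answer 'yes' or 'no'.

Current gcd = 1
gcd of all OTHER numbers (without N[1]=29): gcd([30, 18, 12]) = 6
The new gcd after any change is gcd(6, new_value).
This can be at most 6.
Since 6 > old gcd 1, the gcd CAN increase (e.g., set N[1] = 6).

Answer: yes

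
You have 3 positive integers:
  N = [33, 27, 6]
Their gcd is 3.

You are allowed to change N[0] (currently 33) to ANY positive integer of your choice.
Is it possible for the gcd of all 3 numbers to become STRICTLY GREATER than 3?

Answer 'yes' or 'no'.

Current gcd = 3
gcd of all OTHER numbers (without N[0]=33): gcd([27, 6]) = 3
The new gcd after any change is gcd(3, new_value).
This can be at most 3.
Since 3 = old gcd 3, the gcd can only stay the same or decrease.

Answer: no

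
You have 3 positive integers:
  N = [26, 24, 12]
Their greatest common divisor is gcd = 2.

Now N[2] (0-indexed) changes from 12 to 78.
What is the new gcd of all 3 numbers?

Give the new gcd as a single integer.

Answer: 2

Derivation:
Numbers: [26, 24, 12], gcd = 2
Change: index 2, 12 -> 78
gcd of the OTHER numbers (without index 2): gcd([26, 24]) = 2
New gcd = gcd(g_others, new_val) = gcd(2, 78) = 2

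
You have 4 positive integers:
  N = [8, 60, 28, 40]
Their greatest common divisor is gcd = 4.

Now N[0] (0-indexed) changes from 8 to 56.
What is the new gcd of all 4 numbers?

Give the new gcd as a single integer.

Answer: 4

Derivation:
Numbers: [8, 60, 28, 40], gcd = 4
Change: index 0, 8 -> 56
gcd of the OTHER numbers (without index 0): gcd([60, 28, 40]) = 4
New gcd = gcd(g_others, new_val) = gcd(4, 56) = 4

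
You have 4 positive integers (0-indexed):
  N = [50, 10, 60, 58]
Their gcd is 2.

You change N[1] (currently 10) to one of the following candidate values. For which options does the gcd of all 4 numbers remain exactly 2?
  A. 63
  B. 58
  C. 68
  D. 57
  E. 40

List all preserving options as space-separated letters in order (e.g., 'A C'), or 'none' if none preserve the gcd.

Old gcd = 2; gcd of others (without N[1]) = 2
New gcd for candidate v: gcd(2, v). Preserves old gcd iff gcd(2, v) = 2.
  Option A: v=63, gcd(2,63)=1 -> changes
  Option B: v=58, gcd(2,58)=2 -> preserves
  Option C: v=68, gcd(2,68)=2 -> preserves
  Option D: v=57, gcd(2,57)=1 -> changes
  Option E: v=40, gcd(2,40)=2 -> preserves

Answer: B C E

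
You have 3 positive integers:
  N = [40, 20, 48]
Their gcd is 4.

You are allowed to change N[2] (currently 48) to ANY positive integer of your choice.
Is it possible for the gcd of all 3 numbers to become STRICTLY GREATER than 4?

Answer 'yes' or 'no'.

Current gcd = 4
gcd of all OTHER numbers (without N[2]=48): gcd([40, 20]) = 20
The new gcd after any change is gcd(20, new_value).
This can be at most 20.
Since 20 > old gcd 4, the gcd CAN increase (e.g., set N[2] = 20).

Answer: yes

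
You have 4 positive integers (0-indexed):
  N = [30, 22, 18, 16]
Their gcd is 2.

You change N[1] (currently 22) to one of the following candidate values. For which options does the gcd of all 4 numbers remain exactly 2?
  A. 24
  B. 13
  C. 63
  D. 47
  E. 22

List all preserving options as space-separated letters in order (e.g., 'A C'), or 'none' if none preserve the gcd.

Answer: A E

Derivation:
Old gcd = 2; gcd of others (without N[1]) = 2
New gcd for candidate v: gcd(2, v). Preserves old gcd iff gcd(2, v) = 2.
  Option A: v=24, gcd(2,24)=2 -> preserves
  Option B: v=13, gcd(2,13)=1 -> changes
  Option C: v=63, gcd(2,63)=1 -> changes
  Option D: v=47, gcd(2,47)=1 -> changes
  Option E: v=22, gcd(2,22)=2 -> preserves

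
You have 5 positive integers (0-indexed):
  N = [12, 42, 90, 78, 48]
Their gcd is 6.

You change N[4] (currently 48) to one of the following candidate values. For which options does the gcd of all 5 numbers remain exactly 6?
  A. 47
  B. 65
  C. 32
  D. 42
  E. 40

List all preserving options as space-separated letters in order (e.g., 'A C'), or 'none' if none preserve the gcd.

Answer: D

Derivation:
Old gcd = 6; gcd of others (without N[4]) = 6
New gcd for candidate v: gcd(6, v). Preserves old gcd iff gcd(6, v) = 6.
  Option A: v=47, gcd(6,47)=1 -> changes
  Option B: v=65, gcd(6,65)=1 -> changes
  Option C: v=32, gcd(6,32)=2 -> changes
  Option D: v=42, gcd(6,42)=6 -> preserves
  Option E: v=40, gcd(6,40)=2 -> changes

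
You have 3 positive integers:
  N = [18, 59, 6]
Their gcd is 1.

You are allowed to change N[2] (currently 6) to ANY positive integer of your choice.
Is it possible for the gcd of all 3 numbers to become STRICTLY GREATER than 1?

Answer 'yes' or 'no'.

Answer: no

Derivation:
Current gcd = 1
gcd of all OTHER numbers (without N[2]=6): gcd([18, 59]) = 1
The new gcd after any change is gcd(1, new_value).
This can be at most 1.
Since 1 = old gcd 1, the gcd can only stay the same or decrease.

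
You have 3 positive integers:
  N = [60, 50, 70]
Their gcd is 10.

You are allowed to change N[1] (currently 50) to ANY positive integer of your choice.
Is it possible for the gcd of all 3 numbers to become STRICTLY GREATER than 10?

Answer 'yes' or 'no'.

Answer: no

Derivation:
Current gcd = 10
gcd of all OTHER numbers (without N[1]=50): gcd([60, 70]) = 10
The new gcd after any change is gcd(10, new_value).
This can be at most 10.
Since 10 = old gcd 10, the gcd can only stay the same or decrease.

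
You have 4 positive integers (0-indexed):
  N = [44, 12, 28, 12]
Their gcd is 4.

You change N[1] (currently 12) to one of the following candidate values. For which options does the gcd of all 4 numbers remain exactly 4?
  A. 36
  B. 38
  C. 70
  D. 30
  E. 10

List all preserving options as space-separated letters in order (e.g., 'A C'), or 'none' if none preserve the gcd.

Old gcd = 4; gcd of others (without N[1]) = 4
New gcd for candidate v: gcd(4, v). Preserves old gcd iff gcd(4, v) = 4.
  Option A: v=36, gcd(4,36)=4 -> preserves
  Option B: v=38, gcd(4,38)=2 -> changes
  Option C: v=70, gcd(4,70)=2 -> changes
  Option D: v=30, gcd(4,30)=2 -> changes
  Option E: v=10, gcd(4,10)=2 -> changes

Answer: A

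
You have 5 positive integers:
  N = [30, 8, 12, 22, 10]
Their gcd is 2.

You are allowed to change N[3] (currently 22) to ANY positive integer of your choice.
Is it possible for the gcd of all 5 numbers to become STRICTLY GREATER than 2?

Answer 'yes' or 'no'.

Answer: no

Derivation:
Current gcd = 2
gcd of all OTHER numbers (without N[3]=22): gcd([30, 8, 12, 10]) = 2
The new gcd after any change is gcd(2, new_value).
This can be at most 2.
Since 2 = old gcd 2, the gcd can only stay the same or decrease.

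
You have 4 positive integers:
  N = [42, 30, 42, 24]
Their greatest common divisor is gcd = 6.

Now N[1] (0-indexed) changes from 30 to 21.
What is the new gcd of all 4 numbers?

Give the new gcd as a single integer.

Answer: 3

Derivation:
Numbers: [42, 30, 42, 24], gcd = 6
Change: index 1, 30 -> 21
gcd of the OTHER numbers (without index 1): gcd([42, 42, 24]) = 6
New gcd = gcd(g_others, new_val) = gcd(6, 21) = 3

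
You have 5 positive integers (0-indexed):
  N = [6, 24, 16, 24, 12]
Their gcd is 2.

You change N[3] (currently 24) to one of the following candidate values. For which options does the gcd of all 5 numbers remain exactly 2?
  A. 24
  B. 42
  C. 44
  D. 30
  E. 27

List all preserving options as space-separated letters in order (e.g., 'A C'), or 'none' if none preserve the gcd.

Old gcd = 2; gcd of others (without N[3]) = 2
New gcd for candidate v: gcd(2, v). Preserves old gcd iff gcd(2, v) = 2.
  Option A: v=24, gcd(2,24)=2 -> preserves
  Option B: v=42, gcd(2,42)=2 -> preserves
  Option C: v=44, gcd(2,44)=2 -> preserves
  Option D: v=30, gcd(2,30)=2 -> preserves
  Option E: v=27, gcd(2,27)=1 -> changes

Answer: A B C D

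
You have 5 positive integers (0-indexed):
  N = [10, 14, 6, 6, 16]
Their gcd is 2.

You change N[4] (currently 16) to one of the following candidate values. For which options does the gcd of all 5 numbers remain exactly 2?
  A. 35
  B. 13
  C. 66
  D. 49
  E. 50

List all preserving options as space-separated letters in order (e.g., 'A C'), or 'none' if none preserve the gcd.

Answer: C E

Derivation:
Old gcd = 2; gcd of others (without N[4]) = 2
New gcd for candidate v: gcd(2, v). Preserves old gcd iff gcd(2, v) = 2.
  Option A: v=35, gcd(2,35)=1 -> changes
  Option B: v=13, gcd(2,13)=1 -> changes
  Option C: v=66, gcd(2,66)=2 -> preserves
  Option D: v=49, gcd(2,49)=1 -> changes
  Option E: v=50, gcd(2,50)=2 -> preserves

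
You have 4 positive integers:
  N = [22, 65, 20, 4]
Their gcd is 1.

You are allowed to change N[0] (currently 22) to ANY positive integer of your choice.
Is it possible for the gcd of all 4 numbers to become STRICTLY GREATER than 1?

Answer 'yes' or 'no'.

Answer: no

Derivation:
Current gcd = 1
gcd of all OTHER numbers (without N[0]=22): gcd([65, 20, 4]) = 1
The new gcd after any change is gcd(1, new_value).
This can be at most 1.
Since 1 = old gcd 1, the gcd can only stay the same or decrease.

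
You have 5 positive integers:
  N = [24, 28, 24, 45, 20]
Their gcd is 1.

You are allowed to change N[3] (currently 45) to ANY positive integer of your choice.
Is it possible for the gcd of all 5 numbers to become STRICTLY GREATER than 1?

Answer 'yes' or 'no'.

Answer: yes

Derivation:
Current gcd = 1
gcd of all OTHER numbers (without N[3]=45): gcd([24, 28, 24, 20]) = 4
The new gcd after any change is gcd(4, new_value).
This can be at most 4.
Since 4 > old gcd 1, the gcd CAN increase (e.g., set N[3] = 4).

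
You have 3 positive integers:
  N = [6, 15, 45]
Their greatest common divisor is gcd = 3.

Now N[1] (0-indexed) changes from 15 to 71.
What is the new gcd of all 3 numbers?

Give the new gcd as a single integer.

Answer: 1

Derivation:
Numbers: [6, 15, 45], gcd = 3
Change: index 1, 15 -> 71
gcd of the OTHER numbers (without index 1): gcd([6, 45]) = 3
New gcd = gcd(g_others, new_val) = gcd(3, 71) = 1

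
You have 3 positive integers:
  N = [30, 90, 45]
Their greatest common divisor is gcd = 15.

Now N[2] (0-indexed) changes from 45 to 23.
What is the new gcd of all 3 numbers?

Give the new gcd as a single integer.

Numbers: [30, 90, 45], gcd = 15
Change: index 2, 45 -> 23
gcd of the OTHER numbers (without index 2): gcd([30, 90]) = 30
New gcd = gcd(g_others, new_val) = gcd(30, 23) = 1

Answer: 1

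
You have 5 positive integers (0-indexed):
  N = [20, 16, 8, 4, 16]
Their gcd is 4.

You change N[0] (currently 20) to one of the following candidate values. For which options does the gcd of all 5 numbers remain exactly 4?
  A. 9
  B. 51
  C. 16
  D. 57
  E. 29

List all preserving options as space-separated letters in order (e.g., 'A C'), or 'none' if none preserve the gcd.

Answer: C

Derivation:
Old gcd = 4; gcd of others (without N[0]) = 4
New gcd for candidate v: gcd(4, v). Preserves old gcd iff gcd(4, v) = 4.
  Option A: v=9, gcd(4,9)=1 -> changes
  Option B: v=51, gcd(4,51)=1 -> changes
  Option C: v=16, gcd(4,16)=4 -> preserves
  Option D: v=57, gcd(4,57)=1 -> changes
  Option E: v=29, gcd(4,29)=1 -> changes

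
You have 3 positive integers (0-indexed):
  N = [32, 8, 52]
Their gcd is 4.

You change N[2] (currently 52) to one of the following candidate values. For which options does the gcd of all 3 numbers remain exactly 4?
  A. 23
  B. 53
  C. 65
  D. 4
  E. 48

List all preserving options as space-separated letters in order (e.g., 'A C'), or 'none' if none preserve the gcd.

Old gcd = 4; gcd of others (without N[2]) = 8
New gcd for candidate v: gcd(8, v). Preserves old gcd iff gcd(8, v) = 4.
  Option A: v=23, gcd(8,23)=1 -> changes
  Option B: v=53, gcd(8,53)=1 -> changes
  Option C: v=65, gcd(8,65)=1 -> changes
  Option D: v=4, gcd(8,4)=4 -> preserves
  Option E: v=48, gcd(8,48)=8 -> changes

Answer: D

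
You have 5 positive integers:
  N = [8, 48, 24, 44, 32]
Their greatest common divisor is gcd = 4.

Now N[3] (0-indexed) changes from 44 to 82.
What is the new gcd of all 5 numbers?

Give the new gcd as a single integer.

Numbers: [8, 48, 24, 44, 32], gcd = 4
Change: index 3, 44 -> 82
gcd of the OTHER numbers (without index 3): gcd([8, 48, 24, 32]) = 8
New gcd = gcd(g_others, new_val) = gcd(8, 82) = 2

Answer: 2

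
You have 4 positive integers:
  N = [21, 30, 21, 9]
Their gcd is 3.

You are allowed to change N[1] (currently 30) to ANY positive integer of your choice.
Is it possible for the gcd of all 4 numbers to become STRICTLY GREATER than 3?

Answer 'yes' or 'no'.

Current gcd = 3
gcd of all OTHER numbers (without N[1]=30): gcd([21, 21, 9]) = 3
The new gcd after any change is gcd(3, new_value).
This can be at most 3.
Since 3 = old gcd 3, the gcd can only stay the same or decrease.

Answer: no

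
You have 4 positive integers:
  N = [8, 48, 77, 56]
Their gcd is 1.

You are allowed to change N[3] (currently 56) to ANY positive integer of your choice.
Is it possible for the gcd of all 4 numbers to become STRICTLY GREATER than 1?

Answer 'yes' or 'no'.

Current gcd = 1
gcd of all OTHER numbers (without N[3]=56): gcd([8, 48, 77]) = 1
The new gcd after any change is gcd(1, new_value).
This can be at most 1.
Since 1 = old gcd 1, the gcd can only stay the same or decrease.

Answer: no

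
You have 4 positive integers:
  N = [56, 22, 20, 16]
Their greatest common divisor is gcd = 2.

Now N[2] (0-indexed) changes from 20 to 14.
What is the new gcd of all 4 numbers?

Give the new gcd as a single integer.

Numbers: [56, 22, 20, 16], gcd = 2
Change: index 2, 20 -> 14
gcd of the OTHER numbers (without index 2): gcd([56, 22, 16]) = 2
New gcd = gcd(g_others, new_val) = gcd(2, 14) = 2

Answer: 2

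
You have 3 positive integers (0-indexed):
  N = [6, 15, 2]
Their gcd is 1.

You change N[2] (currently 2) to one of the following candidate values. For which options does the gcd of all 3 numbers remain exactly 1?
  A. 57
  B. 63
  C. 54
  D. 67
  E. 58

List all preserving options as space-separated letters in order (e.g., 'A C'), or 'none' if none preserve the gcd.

Old gcd = 1; gcd of others (without N[2]) = 3
New gcd for candidate v: gcd(3, v). Preserves old gcd iff gcd(3, v) = 1.
  Option A: v=57, gcd(3,57)=3 -> changes
  Option B: v=63, gcd(3,63)=3 -> changes
  Option C: v=54, gcd(3,54)=3 -> changes
  Option D: v=67, gcd(3,67)=1 -> preserves
  Option E: v=58, gcd(3,58)=1 -> preserves

Answer: D E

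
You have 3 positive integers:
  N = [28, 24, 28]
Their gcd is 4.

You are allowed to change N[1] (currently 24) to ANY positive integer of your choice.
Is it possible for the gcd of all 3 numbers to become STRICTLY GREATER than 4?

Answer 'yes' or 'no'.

Current gcd = 4
gcd of all OTHER numbers (without N[1]=24): gcd([28, 28]) = 28
The new gcd after any change is gcd(28, new_value).
This can be at most 28.
Since 28 > old gcd 4, the gcd CAN increase (e.g., set N[1] = 28).

Answer: yes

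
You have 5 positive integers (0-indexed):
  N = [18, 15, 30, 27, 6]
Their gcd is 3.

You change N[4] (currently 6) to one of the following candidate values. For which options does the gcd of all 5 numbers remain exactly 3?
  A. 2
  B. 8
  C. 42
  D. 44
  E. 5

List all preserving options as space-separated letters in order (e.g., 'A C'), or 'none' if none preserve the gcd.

Old gcd = 3; gcd of others (without N[4]) = 3
New gcd for candidate v: gcd(3, v). Preserves old gcd iff gcd(3, v) = 3.
  Option A: v=2, gcd(3,2)=1 -> changes
  Option B: v=8, gcd(3,8)=1 -> changes
  Option C: v=42, gcd(3,42)=3 -> preserves
  Option D: v=44, gcd(3,44)=1 -> changes
  Option E: v=5, gcd(3,5)=1 -> changes

Answer: C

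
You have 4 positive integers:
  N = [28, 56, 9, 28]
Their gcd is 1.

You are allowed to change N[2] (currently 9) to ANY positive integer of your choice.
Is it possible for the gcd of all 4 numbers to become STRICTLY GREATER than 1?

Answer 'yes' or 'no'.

Answer: yes

Derivation:
Current gcd = 1
gcd of all OTHER numbers (without N[2]=9): gcd([28, 56, 28]) = 28
The new gcd after any change is gcd(28, new_value).
This can be at most 28.
Since 28 > old gcd 1, the gcd CAN increase (e.g., set N[2] = 28).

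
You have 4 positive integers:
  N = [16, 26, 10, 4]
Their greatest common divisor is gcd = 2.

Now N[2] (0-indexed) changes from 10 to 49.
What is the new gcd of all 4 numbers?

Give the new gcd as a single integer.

Answer: 1

Derivation:
Numbers: [16, 26, 10, 4], gcd = 2
Change: index 2, 10 -> 49
gcd of the OTHER numbers (without index 2): gcd([16, 26, 4]) = 2
New gcd = gcd(g_others, new_val) = gcd(2, 49) = 1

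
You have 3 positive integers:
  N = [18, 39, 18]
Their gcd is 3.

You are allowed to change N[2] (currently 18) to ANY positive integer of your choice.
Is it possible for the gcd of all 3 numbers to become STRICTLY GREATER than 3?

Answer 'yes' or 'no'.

Answer: no

Derivation:
Current gcd = 3
gcd of all OTHER numbers (without N[2]=18): gcd([18, 39]) = 3
The new gcd after any change is gcd(3, new_value).
This can be at most 3.
Since 3 = old gcd 3, the gcd can only stay the same or decrease.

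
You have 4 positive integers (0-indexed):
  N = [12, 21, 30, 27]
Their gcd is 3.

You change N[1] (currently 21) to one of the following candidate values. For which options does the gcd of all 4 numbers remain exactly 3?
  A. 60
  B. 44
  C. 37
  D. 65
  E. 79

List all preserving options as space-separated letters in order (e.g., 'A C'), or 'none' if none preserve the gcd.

Answer: A

Derivation:
Old gcd = 3; gcd of others (without N[1]) = 3
New gcd for candidate v: gcd(3, v). Preserves old gcd iff gcd(3, v) = 3.
  Option A: v=60, gcd(3,60)=3 -> preserves
  Option B: v=44, gcd(3,44)=1 -> changes
  Option C: v=37, gcd(3,37)=1 -> changes
  Option D: v=65, gcd(3,65)=1 -> changes
  Option E: v=79, gcd(3,79)=1 -> changes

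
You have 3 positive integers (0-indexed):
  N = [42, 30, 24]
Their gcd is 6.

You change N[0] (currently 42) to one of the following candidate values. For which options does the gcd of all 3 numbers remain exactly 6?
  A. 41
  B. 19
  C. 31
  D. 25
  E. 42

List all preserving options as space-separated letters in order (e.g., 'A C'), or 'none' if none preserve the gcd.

Answer: E

Derivation:
Old gcd = 6; gcd of others (without N[0]) = 6
New gcd for candidate v: gcd(6, v). Preserves old gcd iff gcd(6, v) = 6.
  Option A: v=41, gcd(6,41)=1 -> changes
  Option B: v=19, gcd(6,19)=1 -> changes
  Option C: v=31, gcd(6,31)=1 -> changes
  Option D: v=25, gcd(6,25)=1 -> changes
  Option E: v=42, gcd(6,42)=6 -> preserves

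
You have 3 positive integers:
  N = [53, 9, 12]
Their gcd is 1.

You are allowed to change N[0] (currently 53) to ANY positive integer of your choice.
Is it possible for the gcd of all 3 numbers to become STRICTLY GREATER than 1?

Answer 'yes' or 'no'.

Answer: yes

Derivation:
Current gcd = 1
gcd of all OTHER numbers (without N[0]=53): gcd([9, 12]) = 3
The new gcd after any change is gcd(3, new_value).
This can be at most 3.
Since 3 > old gcd 1, the gcd CAN increase (e.g., set N[0] = 3).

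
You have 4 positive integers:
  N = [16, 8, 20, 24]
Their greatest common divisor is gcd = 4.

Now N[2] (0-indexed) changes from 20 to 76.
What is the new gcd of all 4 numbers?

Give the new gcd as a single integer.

Numbers: [16, 8, 20, 24], gcd = 4
Change: index 2, 20 -> 76
gcd of the OTHER numbers (without index 2): gcd([16, 8, 24]) = 8
New gcd = gcd(g_others, new_val) = gcd(8, 76) = 4

Answer: 4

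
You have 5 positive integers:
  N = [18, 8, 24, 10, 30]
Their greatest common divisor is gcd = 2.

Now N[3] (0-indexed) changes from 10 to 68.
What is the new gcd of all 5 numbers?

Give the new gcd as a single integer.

Answer: 2

Derivation:
Numbers: [18, 8, 24, 10, 30], gcd = 2
Change: index 3, 10 -> 68
gcd of the OTHER numbers (without index 3): gcd([18, 8, 24, 30]) = 2
New gcd = gcd(g_others, new_val) = gcd(2, 68) = 2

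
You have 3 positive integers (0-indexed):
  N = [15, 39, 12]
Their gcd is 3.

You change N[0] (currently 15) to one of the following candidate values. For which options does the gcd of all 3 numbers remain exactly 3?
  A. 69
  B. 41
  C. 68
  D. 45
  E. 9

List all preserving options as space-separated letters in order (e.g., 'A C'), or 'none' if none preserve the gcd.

Answer: A D E

Derivation:
Old gcd = 3; gcd of others (without N[0]) = 3
New gcd for candidate v: gcd(3, v). Preserves old gcd iff gcd(3, v) = 3.
  Option A: v=69, gcd(3,69)=3 -> preserves
  Option B: v=41, gcd(3,41)=1 -> changes
  Option C: v=68, gcd(3,68)=1 -> changes
  Option D: v=45, gcd(3,45)=3 -> preserves
  Option E: v=9, gcd(3,9)=3 -> preserves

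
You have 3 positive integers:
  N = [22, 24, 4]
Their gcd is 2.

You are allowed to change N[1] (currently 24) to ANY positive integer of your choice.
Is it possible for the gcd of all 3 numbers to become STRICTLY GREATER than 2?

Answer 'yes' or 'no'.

Current gcd = 2
gcd of all OTHER numbers (without N[1]=24): gcd([22, 4]) = 2
The new gcd after any change is gcd(2, new_value).
This can be at most 2.
Since 2 = old gcd 2, the gcd can only stay the same or decrease.

Answer: no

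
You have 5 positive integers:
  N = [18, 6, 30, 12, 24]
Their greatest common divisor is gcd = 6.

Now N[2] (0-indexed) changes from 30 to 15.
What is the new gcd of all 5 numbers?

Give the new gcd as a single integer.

Numbers: [18, 6, 30, 12, 24], gcd = 6
Change: index 2, 30 -> 15
gcd of the OTHER numbers (without index 2): gcd([18, 6, 12, 24]) = 6
New gcd = gcd(g_others, new_val) = gcd(6, 15) = 3

Answer: 3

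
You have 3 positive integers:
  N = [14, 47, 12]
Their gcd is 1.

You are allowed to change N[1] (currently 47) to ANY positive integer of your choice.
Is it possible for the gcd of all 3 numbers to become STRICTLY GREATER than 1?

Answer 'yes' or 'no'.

Current gcd = 1
gcd of all OTHER numbers (without N[1]=47): gcd([14, 12]) = 2
The new gcd after any change is gcd(2, new_value).
This can be at most 2.
Since 2 > old gcd 1, the gcd CAN increase (e.g., set N[1] = 2).

Answer: yes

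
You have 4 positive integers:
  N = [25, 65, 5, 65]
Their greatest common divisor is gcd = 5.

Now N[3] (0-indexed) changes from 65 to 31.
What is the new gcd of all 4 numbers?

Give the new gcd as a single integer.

Answer: 1

Derivation:
Numbers: [25, 65, 5, 65], gcd = 5
Change: index 3, 65 -> 31
gcd of the OTHER numbers (without index 3): gcd([25, 65, 5]) = 5
New gcd = gcd(g_others, new_val) = gcd(5, 31) = 1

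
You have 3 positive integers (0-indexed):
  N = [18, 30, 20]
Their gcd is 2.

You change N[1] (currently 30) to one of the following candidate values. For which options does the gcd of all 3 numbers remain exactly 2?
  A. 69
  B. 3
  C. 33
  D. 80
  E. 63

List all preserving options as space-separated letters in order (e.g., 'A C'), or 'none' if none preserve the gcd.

Old gcd = 2; gcd of others (without N[1]) = 2
New gcd for candidate v: gcd(2, v). Preserves old gcd iff gcd(2, v) = 2.
  Option A: v=69, gcd(2,69)=1 -> changes
  Option B: v=3, gcd(2,3)=1 -> changes
  Option C: v=33, gcd(2,33)=1 -> changes
  Option D: v=80, gcd(2,80)=2 -> preserves
  Option E: v=63, gcd(2,63)=1 -> changes

Answer: D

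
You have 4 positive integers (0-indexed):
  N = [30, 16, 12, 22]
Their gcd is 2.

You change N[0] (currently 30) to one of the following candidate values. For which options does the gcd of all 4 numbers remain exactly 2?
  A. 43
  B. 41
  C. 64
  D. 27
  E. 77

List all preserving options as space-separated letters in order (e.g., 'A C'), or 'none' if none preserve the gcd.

Old gcd = 2; gcd of others (without N[0]) = 2
New gcd for candidate v: gcd(2, v). Preserves old gcd iff gcd(2, v) = 2.
  Option A: v=43, gcd(2,43)=1 -> changes
  Option B: v=41, gcd(2,41)=1 -> changes
  Option C: v=64, gcd(2,64)=2 -> preserves
  Option D: v=27, gcd(2,27)=1 -> changes
  Option E: v=77, gcd(2,77)=1 -> changes

Answer: C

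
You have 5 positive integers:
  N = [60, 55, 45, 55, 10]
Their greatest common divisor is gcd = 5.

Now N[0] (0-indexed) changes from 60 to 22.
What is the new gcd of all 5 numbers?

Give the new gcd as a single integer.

Numbers: [60, 55, 45, 55, 10], gcd = 5
Change: index 0, 60 -> 22
gcd of the OTHER numbers (without index 0): gcd([55, 45, 55, 10]) = 5
New gcd = gcd(g_others, new_val) = gcd(5, 22) = 1

Answer: 1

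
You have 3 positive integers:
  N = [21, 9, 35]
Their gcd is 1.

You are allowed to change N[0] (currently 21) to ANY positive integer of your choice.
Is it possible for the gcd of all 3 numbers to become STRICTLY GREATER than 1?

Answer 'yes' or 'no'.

Current gcd = 1
gcd of all OTHER numbers (without N[0]=21): gcd([9, 35]) = 1
The new gcd after any change is gcd(1, new_value).
This can be at most 1.
Since 1 = old gcd 1, the gcd can only stay the same or decrease.

Answer: no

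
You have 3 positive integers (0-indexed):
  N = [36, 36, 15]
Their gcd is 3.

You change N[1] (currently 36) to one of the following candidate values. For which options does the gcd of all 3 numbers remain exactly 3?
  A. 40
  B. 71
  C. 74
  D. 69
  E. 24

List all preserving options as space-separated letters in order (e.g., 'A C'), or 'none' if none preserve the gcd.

Answer: D E

Derivation:
Old gcd = 3; gcd of others (without N[1]) = 3
New gcd for candidate v: gcd(3, v). Preserves old gcd iff gcd(3, v) = 3.
  Option A: v=40, gcd(3,40)=1 -> changes
  Option B: v=71, gcd(3,71)=1 -> changes
  Option C: v=74, gcd(3,74)=1 -> changes
  Option D: v=69, gcd(3,69)=3 -> preserves
  Option E: v=24, gcd(3,24)=3 -> preserves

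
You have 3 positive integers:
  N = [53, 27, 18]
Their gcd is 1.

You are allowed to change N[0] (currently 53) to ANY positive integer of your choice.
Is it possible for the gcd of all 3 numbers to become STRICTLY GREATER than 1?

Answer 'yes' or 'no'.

Current gcd = 1
gcd of all OTHER numbers (without N[0]=53): gcd([27, 18]) = 9
The new gcd after any change is gcd(9, new_value).
This can be at most 9.
Since 9 > old gcd 1, the gcd CAN increase (e.g., set N[0] = 9).

Answer: yes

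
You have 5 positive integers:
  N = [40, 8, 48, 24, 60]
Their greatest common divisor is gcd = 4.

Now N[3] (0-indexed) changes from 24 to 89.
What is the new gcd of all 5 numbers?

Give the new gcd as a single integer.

Numbers: [40, 8, 48, 24, 60], gcd = 4
Change: index 3, 24 -> 89
gcd of the OTHER numbers (without index 3): gcd([40, 8, 48, 60]) = 4
New gcd = gcd(g_others, new_val) = gcd(4, 89) = 1

Answer: 1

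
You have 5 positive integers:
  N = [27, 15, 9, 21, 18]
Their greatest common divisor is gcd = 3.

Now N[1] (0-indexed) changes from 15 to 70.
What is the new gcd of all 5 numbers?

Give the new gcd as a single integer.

Numbers: [27, 15, 9, 21, 18], gcd = 3
Change: index 1, 15 -> 70
gcd of the OTHER numbers (without index 1): gcd([27, 9, 21, 18]) = 3
New gcd = gcd(g_others, new_val) = gcd(3, 70) = 1

Answer: 1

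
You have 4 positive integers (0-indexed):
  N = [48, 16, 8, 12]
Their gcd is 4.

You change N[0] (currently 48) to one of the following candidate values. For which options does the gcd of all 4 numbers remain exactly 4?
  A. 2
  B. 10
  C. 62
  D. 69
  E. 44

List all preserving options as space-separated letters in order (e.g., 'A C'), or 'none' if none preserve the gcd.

Old gcd = 4; gcd of others (without N[0]) = 4
New gcd for candidate v: gcd(4, v). Preserves old gcd iff gcd(4, v) = 4.
  Option A: v=2, gcd(4,2)=2 -> changes
  Option B: v=10, gcd(4,10)=2 -> changes
  Option C: v=62, gcd(4,62)=2 -> changes
  Option D: v=69, gcd(4,69)=1 -> changes
  Option E: v=44, gcd(4,44)=4 -> preserves

Answer: E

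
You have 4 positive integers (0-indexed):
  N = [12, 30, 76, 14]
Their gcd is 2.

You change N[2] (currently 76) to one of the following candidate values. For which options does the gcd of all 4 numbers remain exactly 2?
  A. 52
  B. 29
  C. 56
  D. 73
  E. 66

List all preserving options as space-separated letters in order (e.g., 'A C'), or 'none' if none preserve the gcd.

Answer: A C E

Derivation:
Old gcd = 2; gcd of others (without N[2]) = 2
New gcd for candidate v: gcd(2, v). Preserves old gcd iff gcd(2, v) = 2.
  Option A: v=52, gcd(2,52)=2 -> preserves
  Option B: v=29, gcd(2,29)=1 -> changes
  Option C: v=56, gcd(2,56)=2 -> preserves
  Option D: v=73, gcd(2,73)=1 -> changes
  Option E: v=66, gcd(2,66)=2 -> preserves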